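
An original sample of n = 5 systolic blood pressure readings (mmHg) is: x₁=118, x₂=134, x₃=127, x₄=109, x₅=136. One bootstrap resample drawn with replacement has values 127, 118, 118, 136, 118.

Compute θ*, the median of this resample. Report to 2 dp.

θ* = 118.00

Sorted: 118, 118, 118, 127, 136
Median = middle value = 118.00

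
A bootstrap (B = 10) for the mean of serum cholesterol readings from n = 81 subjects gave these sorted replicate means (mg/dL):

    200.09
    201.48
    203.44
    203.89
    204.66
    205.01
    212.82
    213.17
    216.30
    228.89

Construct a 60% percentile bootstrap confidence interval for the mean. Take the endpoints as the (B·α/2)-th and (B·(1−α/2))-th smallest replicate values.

(201.48, 213.17)

α = 0.40; lower rank = 10 × 0.200 = 2; upper rank = 10 × 0.800 = 8.
The 2nd smallest replicate is 201.48; the 8th is 213.17.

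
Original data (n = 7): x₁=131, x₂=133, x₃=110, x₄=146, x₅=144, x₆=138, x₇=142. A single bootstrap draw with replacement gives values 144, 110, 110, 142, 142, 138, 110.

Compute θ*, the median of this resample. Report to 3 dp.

Sorted: 110, 110, 110, 138, 142, 142, 144
Median = middle value = 138.000

θ* = 138.000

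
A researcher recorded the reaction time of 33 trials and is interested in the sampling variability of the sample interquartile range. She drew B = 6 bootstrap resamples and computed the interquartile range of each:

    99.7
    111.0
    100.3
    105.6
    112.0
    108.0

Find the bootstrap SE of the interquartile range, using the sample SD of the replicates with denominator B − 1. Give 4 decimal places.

SE* = 5.2398

Bootstrap SE is the standard deviation of the 6 replicate interquartile ranges.
Mean of replicates: (99.7 + 111.0 + 100.3 + 105.6 + 112.0 + 108.0) / 6 = 636.60000 / 6 = 106.10000
Sum of squared deviations: (−6.40000)² + (+4.90000)² + (−5.80000)² + (−0.50000)² + (+5.90000)² + (+1.90000)² = 137.28000
Variance = 137.28000 / 5 = 27.45600
SE* = √27.45600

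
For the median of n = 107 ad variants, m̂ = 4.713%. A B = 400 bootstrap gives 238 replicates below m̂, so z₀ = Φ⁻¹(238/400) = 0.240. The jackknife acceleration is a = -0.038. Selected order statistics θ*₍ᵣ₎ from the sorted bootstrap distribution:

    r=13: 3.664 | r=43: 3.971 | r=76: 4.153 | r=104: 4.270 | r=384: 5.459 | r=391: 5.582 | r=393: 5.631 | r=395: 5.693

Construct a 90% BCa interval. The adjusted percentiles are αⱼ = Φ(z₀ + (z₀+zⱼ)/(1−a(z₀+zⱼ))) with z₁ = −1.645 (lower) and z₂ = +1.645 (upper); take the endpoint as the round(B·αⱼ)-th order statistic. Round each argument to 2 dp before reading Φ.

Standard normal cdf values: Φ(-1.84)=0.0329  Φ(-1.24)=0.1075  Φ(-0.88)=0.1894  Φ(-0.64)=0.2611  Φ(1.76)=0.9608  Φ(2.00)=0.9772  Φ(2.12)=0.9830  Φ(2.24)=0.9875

Lower: z₀ + z₁ = 0.240 + (-1.645) = -1.405; 1 − a(z₀+z₁) = 1 − (-0.038)(-1.405) = 0.9466; argument = 0.240 + (-1.405)/0.9466 = -1.2442 → -1.24.
α₁ = Φ(-1.24) = 0.1075; rank = round(400 × 0.1075) = 43; θ*₍43₎ = 3.971.
Upper: z₀ + z₂ = 1.885; 1 − a(z₀+z₂) = 1.0716; argument = 1.9990 → 2.00; α₂ = 0.9772; rank = 391; θ*₍391₎ = 5.582.

(3.971, 5.582)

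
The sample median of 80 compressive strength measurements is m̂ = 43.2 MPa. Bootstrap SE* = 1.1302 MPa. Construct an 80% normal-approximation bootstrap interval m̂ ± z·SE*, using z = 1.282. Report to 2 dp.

(41.75, 44.65)

Margin = 1.282 × 1.1302 = 1.449
Interval: 43.2 ± 1.449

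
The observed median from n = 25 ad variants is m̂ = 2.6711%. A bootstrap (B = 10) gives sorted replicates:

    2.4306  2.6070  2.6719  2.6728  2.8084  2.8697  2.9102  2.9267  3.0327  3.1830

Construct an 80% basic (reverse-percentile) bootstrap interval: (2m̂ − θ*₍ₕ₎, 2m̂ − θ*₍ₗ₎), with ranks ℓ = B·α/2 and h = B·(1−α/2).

Percentile endpoints at ranks 1 and 9: θ*₍1₎ = 2.4306, θ*₍9₎ = 3.0327.
Basic interval reflects these around m̂:
  lower = 2 × 2.6711 − 3.0327 = 2.3095
  upper = 2 × 2.6711 − 2.4306 = 2.9116

(2.3095, 2.9116)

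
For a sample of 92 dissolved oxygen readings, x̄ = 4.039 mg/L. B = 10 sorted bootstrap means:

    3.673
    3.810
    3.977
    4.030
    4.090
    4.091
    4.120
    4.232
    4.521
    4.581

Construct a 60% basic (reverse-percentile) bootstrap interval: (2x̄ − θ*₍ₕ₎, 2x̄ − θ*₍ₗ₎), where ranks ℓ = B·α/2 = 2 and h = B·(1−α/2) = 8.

(3.846, 4.268)

Percentile endpoints at ranks 2 and 8: θ*₍2₎ = 3.810, θ*₍8₎ = 4.232.
Basic interval reflects these around x̄:
  lower = 2 × 4.039 − 4.232 = 3.846
  upper = 2 × 4.039 − 3.810 = 4.268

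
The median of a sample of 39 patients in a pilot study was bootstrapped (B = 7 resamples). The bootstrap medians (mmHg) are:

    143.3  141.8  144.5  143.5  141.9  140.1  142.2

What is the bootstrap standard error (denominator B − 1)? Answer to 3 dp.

SE* = 1.434

Bootstrap SE is the standard deviation of the 7 replicate medians.
Mean of replicates: (143.3 + 141.8 + 144.5 + 143.5 + 141.9 + 140.1 + 142.2) / 7 = 997.3000 / 7 = 142.4714
Sum of squared deviations: (+0.8286)² + (−0.6714)² + (+2.0286)² + (+1.0286)² + (−0.5714)² + (−2.3714)² + (−0.2714)² = 12.3343
Variance = 12.3343 / 6 = 2.0557
SE* = √2.0557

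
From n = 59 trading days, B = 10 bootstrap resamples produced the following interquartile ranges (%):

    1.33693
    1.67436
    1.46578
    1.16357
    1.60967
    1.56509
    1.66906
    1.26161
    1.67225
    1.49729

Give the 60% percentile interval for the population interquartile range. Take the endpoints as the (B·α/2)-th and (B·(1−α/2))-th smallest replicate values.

Sorted replicates: 1.16357, 1.26161, 1.33693, 1.46578, 1.49729, 1.56509, 1.60967, 1.66906, 1.67225, 1.67436
α = 0.40; lower rank = 10 × 0.200 = 2; upper rank = 10 × 0.800 = 8.
The 2nd smallest replicate is 1.26161; the 8th is 1.66906.

(1.26161, 1.66906)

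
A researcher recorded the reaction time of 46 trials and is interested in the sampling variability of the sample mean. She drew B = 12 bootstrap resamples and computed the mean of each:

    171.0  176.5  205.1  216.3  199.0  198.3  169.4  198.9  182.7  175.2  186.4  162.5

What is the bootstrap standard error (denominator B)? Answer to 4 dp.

SE* = 15.8985

Bootstrap SE is the standard deviation of the 12 replicate means.
Mean of replicates: (171.0 + 176.5 + 205.1 + 216.3 + 199.0 + 198.3 + 169.4 + 198.9 + 182.7 + 175.2 + 186.4 + 162.5) / 12 = 2241.30000 / 12 = 186.77500
Sum of squared deviations: (−15.77500)² + (−10.27500)² + (+18.32500)² + (+29.52500)² + (+12.22500)² + (+11.52500)² + (−17.37500)² + (+12.12500)² + (−4.07500)² + (−11.57500)² + (−0.37500)² + (−24.27500)² = 3033.14250
Variance = 3033.14250 / 12 = 252.76188
SE* = √252.76188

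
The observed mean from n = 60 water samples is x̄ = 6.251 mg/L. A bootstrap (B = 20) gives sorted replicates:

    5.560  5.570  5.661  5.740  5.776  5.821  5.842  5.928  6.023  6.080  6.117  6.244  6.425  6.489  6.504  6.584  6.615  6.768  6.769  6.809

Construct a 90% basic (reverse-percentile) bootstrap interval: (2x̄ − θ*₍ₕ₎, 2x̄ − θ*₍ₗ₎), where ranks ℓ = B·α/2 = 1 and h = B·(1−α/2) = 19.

(5.733, 6.942)

Percentile endpoints at ranks 1 and 19: θ*₍1₎ = 5.560, θ*₍19₎ = 6.769.
Basic interval reflects these around x̄:
  lower = 2 × 6.251 − 6.769 = 5.733
  upper = 2 × 6.251 − 5.560 = 6.942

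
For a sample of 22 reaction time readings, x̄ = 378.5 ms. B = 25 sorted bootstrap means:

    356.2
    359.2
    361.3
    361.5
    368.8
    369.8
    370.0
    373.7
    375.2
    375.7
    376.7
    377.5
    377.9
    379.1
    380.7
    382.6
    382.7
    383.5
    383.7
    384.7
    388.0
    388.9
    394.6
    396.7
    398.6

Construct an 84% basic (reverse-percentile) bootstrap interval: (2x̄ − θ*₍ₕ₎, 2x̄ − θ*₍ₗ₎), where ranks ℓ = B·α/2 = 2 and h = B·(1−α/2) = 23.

(362.4, 397.8)

Percentile endpoints at ranks 2 and 23: θ*₍2₎ = 359.2, θ*₍23₎ = 394.6.
Basic interval reflects these around x̄:
  lower = 2 × 378.5 − 394.6 = 362.4
  upper = 2 × 378.5 − 359.2 = 397.8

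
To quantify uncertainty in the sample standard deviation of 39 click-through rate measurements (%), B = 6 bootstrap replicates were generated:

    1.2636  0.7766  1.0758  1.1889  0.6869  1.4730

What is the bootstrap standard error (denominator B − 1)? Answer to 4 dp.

Bootstrap SE is the standard deviation of the 6 replicate standard deviations.
Mean of replicates: (1.2636 + 0.7766 + 1.0758 + 1.1889 + 0.6869 + 1.4730) / 6 = 6.46480 / 6 = 1.07747
Sum of squared deviations: (+0.18613)² + (−0.30087)² + (−0.00167)² + (+0.11143)² + (−0.39057)² + (+0.39553)² = 0.44658
Variance = 0.44658 / 5 = 0.08932
SE* = √0.08932

SE* = 0.2989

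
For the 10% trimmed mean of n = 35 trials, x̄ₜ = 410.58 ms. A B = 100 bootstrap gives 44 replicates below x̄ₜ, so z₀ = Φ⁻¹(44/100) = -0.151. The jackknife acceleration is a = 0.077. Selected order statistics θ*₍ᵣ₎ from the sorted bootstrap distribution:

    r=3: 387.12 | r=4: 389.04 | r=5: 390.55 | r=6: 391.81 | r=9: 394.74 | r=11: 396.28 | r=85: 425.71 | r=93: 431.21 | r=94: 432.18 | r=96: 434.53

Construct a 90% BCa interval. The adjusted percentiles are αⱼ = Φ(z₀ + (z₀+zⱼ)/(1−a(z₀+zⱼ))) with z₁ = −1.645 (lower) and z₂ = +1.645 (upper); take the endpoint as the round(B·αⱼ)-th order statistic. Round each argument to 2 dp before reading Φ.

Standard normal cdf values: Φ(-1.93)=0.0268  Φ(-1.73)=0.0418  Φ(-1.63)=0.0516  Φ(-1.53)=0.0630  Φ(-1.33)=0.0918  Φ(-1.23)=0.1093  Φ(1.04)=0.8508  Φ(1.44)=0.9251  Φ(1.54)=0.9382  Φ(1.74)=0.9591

(389.04, 432.18)

Lower: z₀ + z₁ = -0.151 + (-1.645) = -1.796; 1 − a(z₀+z₁) = 1 − (0.077)(-1.796) = 1.1383; argument = -0.151 + (-1.796)/1.1383 = -1.7288 → -1.73.
α₁ = Φ(-1.73) = 0.0418; rank = round(100 × 0.0418) = 4; θ*₍4₎ = 389.04.
Upper: z₀ + z₂ = 1.494; 1 − a(z₀+z₂) = 0.8850; argument = 1.5372 → 1.54; α₂ = 0.9382; rank = 94; θ*₍94₎ = 432.18.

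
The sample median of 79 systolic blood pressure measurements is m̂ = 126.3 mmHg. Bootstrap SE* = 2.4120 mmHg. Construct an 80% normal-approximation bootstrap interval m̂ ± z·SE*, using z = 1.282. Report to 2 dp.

Margin = 1.282 × 2.4120 = 3.092
Interval: 126.3 ± 3.092

(123.21, 129.39)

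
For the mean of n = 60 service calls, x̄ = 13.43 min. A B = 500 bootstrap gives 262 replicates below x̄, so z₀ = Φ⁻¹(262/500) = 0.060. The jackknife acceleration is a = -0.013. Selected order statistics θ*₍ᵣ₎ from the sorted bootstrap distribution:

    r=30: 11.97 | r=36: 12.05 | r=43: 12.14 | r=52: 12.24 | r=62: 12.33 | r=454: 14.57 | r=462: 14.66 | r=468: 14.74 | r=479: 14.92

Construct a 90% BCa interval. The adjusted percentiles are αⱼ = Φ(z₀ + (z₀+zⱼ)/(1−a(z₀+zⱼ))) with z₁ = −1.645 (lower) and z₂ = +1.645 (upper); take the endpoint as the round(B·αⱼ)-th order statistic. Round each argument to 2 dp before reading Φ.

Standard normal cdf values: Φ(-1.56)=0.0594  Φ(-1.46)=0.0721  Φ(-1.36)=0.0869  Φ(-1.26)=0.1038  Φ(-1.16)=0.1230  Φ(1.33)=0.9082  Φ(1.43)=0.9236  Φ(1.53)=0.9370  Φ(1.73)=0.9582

Lower: z₀ + z₁ = 0.060 + (-1.645) = -1.585; 1 − a(z₀+z₁) = 1 − (-0.013)(-1.585) = 0.9794; argument = 0.060 + (-1.585)/0.9794 = -1.5583 → -1.56.
α₁ = Φ(-1.56) = 0.0594; rank = round(500 × 0.0594) = 30; θ*₍30₎ = 11.97.
Upper: z₀ + z₂ = 1.705; 1 − a(z₀+z₂) = 1.0222; argument = 1.7280 → 1.73; α₂ = 0.9582; rank = 479; θ*₍479₎ = 14.92.

(11.97, 14.92)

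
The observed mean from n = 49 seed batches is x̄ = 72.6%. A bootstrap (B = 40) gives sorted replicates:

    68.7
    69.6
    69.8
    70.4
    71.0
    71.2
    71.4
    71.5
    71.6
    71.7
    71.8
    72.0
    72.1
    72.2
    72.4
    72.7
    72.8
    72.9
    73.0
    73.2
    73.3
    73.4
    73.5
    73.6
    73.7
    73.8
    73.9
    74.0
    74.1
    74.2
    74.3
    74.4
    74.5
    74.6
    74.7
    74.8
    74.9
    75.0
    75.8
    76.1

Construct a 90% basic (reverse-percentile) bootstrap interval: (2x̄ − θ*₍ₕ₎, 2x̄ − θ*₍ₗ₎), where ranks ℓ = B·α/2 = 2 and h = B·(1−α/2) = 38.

(70.2, 75.6)

Percentile endpoints at ranks 2 and 38: θ*₍2₎ = 69.6, θ*₍38₎ = 75.0.
Basic interval reflects these around x̄:
  lower = 2 × 72.6 − 75.0 = 70.2
  upper = 2 × 72.6 − 69.6 = 75.6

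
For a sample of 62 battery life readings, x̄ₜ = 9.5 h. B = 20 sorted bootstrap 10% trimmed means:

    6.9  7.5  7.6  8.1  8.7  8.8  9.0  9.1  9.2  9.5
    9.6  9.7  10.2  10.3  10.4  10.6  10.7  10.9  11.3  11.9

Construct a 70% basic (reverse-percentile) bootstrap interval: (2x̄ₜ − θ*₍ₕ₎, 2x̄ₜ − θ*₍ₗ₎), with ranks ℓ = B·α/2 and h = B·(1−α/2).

Percentile endpoints at ranks 3 and 17: θ*₍3₎ = 7.6, θ*₍17₎ = 10.7.
Basic interval reflects these around x̄ₜ:
  lower = 2 × 9.5 − 10.7 = 8.3
  upper = 2 × 9.5 − 7.6 = 11.4

(8.3, 11.4)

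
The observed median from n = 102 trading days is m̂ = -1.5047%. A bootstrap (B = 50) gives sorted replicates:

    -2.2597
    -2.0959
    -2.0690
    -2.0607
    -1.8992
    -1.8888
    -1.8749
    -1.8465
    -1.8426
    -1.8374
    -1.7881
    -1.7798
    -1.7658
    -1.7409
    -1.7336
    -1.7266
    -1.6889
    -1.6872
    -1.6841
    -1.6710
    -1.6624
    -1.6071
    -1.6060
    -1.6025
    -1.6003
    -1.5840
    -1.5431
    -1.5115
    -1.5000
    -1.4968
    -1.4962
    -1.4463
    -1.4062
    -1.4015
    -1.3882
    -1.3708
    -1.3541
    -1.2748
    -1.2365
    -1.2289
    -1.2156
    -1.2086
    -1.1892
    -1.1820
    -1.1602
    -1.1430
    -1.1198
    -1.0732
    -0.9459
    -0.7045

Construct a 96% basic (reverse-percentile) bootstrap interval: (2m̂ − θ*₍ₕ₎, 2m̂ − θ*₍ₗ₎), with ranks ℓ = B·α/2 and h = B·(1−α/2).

(-2.0635, -0.7497)

Percentile endpoints at ranks 1 and 49: θ*₍1₎ = -2.2597, θ*₍49₎ = -0.9459.
Basic interval reflects these around m̂:
  lower = 2 × -1.5047 − -0.9459 = -2.0635
  upper = 2 × -1.5047 − -2.2597 = -0.7497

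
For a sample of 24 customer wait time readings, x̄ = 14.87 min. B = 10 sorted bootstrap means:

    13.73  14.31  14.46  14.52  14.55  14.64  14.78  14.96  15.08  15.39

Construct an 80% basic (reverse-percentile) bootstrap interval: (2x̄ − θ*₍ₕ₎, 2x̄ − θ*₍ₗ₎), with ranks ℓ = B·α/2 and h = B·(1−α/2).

(14.66, 16.01)

Percentile endpoints at ranks 1 and 9: θ*₍1₎ = 13.73, θ*₍9₎ = 15.08.
Basic interval reflects these around x̄:
  lower = 2 × 14.87 − 15.08 = 14.66
  upper = 2 × 14.87 − 13.73 = 16.01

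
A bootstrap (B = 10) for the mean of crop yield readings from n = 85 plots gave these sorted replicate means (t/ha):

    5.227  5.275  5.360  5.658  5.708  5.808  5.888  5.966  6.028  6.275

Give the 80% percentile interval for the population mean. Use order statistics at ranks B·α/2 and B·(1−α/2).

(5.227, 6.028)

α = 0.20; lower rank = 10 × 0.100 = 1; upper rank = 10 × 0.900 = 9.
The 1st smallest replicate is 5.227; the 9th is 6.028.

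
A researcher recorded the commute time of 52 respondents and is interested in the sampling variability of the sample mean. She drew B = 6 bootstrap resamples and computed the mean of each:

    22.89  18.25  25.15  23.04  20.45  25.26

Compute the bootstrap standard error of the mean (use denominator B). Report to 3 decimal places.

Bootstrap SE is the standard deviation of the 6 replicate means.
Mean of replicates: (22.89 + 18.25 + 25.15 + 23.04 + 20.45 + 25.26) / 6 = 135.0400 / 6 = 22.5067
Sum of squared deviations: (+0.3833)² + (−4.2567)² + (+2.6433)² + (+0.5333)² + (−2.0567)² + (+2.7533)² = 37.3485
Variance = 37.3485 / 6 = 6.2248
SE* = √6.2248

SE* = 2.495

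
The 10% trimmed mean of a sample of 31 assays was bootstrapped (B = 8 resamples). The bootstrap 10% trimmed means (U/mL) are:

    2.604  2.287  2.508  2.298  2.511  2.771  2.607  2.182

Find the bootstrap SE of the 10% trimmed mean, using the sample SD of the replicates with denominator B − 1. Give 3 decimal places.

Bootstrap SE is the standard deviation of the 8 replicate 10% trimmed means.
Mean of replicates: (2.604 + 2.287 + 2.508 + 2.298 + 2.511 + 2.771 + 2.607 + 2.182) / 8 = 19.7680 / 8 = 2.4710
Sum of squared deviations: (+0.1330)² + (−0.1840)² + (+0.0370)² + (−0.1730)² + (+0.0400)² + (+0.3000)² + (+0.1360)² + (−0.2890)² = 0.2765
Variance = 0.2765 / 7 = 0.0395
SE* = √0.0395

SE* = 0.199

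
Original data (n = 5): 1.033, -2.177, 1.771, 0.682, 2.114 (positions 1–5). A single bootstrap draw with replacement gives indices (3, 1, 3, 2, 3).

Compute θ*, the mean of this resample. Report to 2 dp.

θ* = 0.83

Resample values: 1.771, 1.033, 1.771, -2.177, 1.771.
Mean = (1.771 + 1.033 + 1.771 + (-2.177) + 1.771) / 5 = 4.1690 / 5 = 0.83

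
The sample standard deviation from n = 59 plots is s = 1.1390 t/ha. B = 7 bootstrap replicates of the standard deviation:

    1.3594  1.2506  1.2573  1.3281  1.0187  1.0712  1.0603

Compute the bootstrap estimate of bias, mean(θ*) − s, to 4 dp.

bias = +0.0532

mean(θ*) = (1.3594 + 1.2506 + 1.2573 + 1.3281 + 1.0187 + 1.0712 + 1.0603) / 7 = 1.19223
bias = 1.19223 − 1.1390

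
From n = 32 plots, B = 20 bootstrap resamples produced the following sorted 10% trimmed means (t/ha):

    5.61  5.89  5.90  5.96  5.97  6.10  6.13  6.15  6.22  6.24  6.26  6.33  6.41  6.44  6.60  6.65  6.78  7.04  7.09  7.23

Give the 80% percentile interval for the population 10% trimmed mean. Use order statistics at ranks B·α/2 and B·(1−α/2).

α = 0.20; lower rank = 20 × 0.100 = 2; upper rank = 20 × 0.900 = 18.
The 2nd smallest replicate is 5.89; the 18th is 7.04.

(5.89, 7.04)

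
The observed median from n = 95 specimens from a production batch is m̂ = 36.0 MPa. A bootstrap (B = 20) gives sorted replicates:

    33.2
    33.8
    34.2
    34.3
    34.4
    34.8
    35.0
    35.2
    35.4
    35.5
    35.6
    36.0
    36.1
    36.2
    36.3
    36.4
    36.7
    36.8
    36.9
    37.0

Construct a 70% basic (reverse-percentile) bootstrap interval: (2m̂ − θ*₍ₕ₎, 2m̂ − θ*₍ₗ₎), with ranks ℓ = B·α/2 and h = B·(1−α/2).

(35.3, 37.8)

Percentile endpoints at ranks 3 and 17: θ*₍3₎ = 34.2, θ*₍17₎ = 36.7.
Basic interval reflects these around m̂:
  lower = 2 × 36.0 − 36.7 = 35.3
  upper = 2 × 36.0 − 34.2 = 37.8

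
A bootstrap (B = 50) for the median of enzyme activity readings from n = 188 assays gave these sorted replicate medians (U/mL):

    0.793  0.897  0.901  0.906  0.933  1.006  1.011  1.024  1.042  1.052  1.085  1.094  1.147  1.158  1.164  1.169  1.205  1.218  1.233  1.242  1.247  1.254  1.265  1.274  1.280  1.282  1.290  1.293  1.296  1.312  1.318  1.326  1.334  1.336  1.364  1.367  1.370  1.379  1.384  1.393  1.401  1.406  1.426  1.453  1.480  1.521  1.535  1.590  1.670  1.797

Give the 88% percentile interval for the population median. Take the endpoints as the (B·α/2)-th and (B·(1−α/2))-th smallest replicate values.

α = 0.12; lower rank = 50 × 0.060 = 3; upper rank = 50 × 0.940 = 47.
The 3rd smallest replicate is 0.901; the 47th is 1.535.

(0.901, 1.535)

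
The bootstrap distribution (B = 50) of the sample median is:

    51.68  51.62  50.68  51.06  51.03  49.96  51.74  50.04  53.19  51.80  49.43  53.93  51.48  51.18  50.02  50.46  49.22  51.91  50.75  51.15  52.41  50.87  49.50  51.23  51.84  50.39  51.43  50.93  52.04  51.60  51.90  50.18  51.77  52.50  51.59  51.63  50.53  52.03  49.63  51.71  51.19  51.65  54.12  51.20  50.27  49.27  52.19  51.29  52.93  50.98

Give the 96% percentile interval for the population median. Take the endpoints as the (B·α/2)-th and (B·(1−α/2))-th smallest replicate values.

Sorted replicates: 49.22, 49.27, 49.43, 49.50, 49.63, 49.96, 50.02, 50.04, 50.18, 50.27, 50.39, 50.46, 50.53, 50.68, 50.75, 50.87, 50.93, 50.98, 51.03, 51.06, 51.15, 51.18, 51.19, 51.20, 51.23, 51.29, 51.43, 51.48, 51.59, 51.60, 51.62, 51.63, 51.65, 51.68, 51.71, 51.74, 51.77, 51.80, 51.84, 51.90, 51.91, 52.03, 52.04, 52.19, 52.41, 52.50, 52.93, 53.19, 53.93, 54.12
α = 0.04; lower rank = 50 × 0.020 = 1; upper rank = 50 × 0.980 = 49.
The 1st smallest replicate is 49.22; the 49th is 53.93.

(49.22, 53.93)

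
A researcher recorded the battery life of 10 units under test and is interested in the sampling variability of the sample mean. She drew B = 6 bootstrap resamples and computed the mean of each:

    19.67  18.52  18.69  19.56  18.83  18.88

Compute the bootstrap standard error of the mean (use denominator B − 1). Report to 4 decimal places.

Bootstrap SE is the standard deviation of the 6 replicate means.
Mean of replicates: (19.67 + 18.52 + 18.69 + 19.56 + 18.83 + 18.88) / 6 = 114.15000 / 6 = 19.02500
Sum of squared deviations: (+0.64500)² + (−0.50500)² + (−0.33500)² + (+0.53500)² + (−0.19500)² + (−0.14500)² = 1.12855
Variance = 1.12855 / 5 = 0.22571
SE* = √0.22571

SE* = 0.4751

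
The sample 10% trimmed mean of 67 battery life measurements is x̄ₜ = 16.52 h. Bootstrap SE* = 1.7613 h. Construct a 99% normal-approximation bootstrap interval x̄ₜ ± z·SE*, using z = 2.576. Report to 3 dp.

Margin = 2.576 × 1.7613 = 4.5371
Interval: 16.52 ± 4.5371

(11.983, 21.057)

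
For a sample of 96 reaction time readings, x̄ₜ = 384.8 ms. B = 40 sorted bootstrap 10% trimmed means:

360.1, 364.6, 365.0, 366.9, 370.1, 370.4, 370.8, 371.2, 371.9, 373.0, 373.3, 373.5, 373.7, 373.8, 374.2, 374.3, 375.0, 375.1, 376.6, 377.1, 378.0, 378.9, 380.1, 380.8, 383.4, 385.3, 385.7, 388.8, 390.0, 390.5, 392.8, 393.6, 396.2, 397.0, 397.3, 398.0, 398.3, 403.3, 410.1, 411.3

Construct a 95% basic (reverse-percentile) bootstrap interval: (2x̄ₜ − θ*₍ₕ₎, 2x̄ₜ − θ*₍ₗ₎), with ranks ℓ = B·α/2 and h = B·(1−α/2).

(359.5, 409.5)

Percentile endpoints at ranks 1 and 39: θ*₍1₎ = 360.1, θ*₍39₎ = 410.1.
Basic interval reflects these around x̄ₜ:
  lower = 2 × 384.8 − 410.1 = 359.5
  upper = 2 × 384.8 − 360.1 = 409.5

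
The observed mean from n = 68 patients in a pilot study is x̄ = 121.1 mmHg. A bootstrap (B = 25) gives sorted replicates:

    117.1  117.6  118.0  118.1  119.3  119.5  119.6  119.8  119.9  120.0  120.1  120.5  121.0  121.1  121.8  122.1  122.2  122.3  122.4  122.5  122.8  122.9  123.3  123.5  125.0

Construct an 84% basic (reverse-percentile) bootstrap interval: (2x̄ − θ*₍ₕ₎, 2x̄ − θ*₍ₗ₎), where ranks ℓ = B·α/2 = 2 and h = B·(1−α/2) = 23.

(118.9, 124.6)

Percentile endpoints at ranks 2 and 23: θ*₍2₎ = 117.6, θ*₍23₎ = 123.3.
Basic interval reflects these around x̄:
  lower = 2 × 121.1 − 123.3 = 118.9
  upper = 2 × 121.1 − 117.6 = 124.6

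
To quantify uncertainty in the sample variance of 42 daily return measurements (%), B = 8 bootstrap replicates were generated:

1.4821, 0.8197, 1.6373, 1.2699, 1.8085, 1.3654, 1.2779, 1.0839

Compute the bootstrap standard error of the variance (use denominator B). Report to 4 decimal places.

SE* = 0.2902

Bootstrap SE is the standard deviation of the 8 replicate variances.
Mean of replicates: (1.4821 + 0.8197 + 1.6373 + 1.2699 + 1.8085 + 1.3654 + 1.2779 + 1.0839) / 8 = 10.74470 / 8 = 1.34309
Sum of squared deviations: (+0.13901)² + (−0.52339)² + (+0.29421)² + (−0.07319)² + (+0.46541)² + (+0.02231)² + (−0.06519)² + (−0.25919)² = 0.67371
Variance = 0.67371 / 8 = 0.08421
SE* = √0.08421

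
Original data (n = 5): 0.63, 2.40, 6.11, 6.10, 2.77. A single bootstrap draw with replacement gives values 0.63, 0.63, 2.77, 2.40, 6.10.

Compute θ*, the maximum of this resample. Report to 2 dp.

Maximum = 6.10

θ* = 6.10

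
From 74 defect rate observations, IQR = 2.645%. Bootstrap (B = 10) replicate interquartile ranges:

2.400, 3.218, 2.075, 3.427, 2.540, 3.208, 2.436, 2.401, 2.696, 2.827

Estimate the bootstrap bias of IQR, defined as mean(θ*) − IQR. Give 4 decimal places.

mean(θ*) = (2.400 + 3.218 + 2.075 + 3.427 + 2.540 + 3.208 + 2.436 + 2.401 + 2.696 + 2.827) / 10 = 2.72280
bias = 2.72280 − 2.645

bias = +0.0778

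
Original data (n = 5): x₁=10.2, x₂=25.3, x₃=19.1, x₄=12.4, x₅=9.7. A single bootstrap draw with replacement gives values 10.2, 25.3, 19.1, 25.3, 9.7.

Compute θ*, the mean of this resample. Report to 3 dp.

θ* = 17.920

Mean = (10.2 + 25.3 + 19.1 + 25.3 + 9.7) / 5 = 89.60 / 5 = 17.920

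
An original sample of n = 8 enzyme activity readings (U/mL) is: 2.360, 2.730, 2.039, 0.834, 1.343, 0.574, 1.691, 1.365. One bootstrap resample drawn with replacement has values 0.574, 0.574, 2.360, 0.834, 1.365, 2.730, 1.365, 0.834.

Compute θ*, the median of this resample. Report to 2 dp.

θ* = 1.10

Sorted: 0.574, 0.574, 0.834, 0.834, 1.365, 1.365, 2.360, 2.730
Median = average of the two middle values = 1.10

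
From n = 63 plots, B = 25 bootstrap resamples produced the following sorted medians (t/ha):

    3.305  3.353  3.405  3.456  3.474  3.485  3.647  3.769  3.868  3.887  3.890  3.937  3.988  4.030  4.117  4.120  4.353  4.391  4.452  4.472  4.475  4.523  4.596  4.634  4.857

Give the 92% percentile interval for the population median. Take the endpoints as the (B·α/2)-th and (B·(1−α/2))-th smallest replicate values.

α = 0.08; lower rank = 25 × 0.040 = 1; upper rank = 25 × 0.960 = 24.
The 1st smallest replicate is 3.305; the 24th is 4.634.

(3.305, 4.634)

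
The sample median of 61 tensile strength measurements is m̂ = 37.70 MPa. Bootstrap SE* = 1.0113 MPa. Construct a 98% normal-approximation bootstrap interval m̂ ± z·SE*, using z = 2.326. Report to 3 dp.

(35.348, 40.052)

Margin = 2.326 × 1.0113 = 2.3523
Interval: 37.70 ± 2.3523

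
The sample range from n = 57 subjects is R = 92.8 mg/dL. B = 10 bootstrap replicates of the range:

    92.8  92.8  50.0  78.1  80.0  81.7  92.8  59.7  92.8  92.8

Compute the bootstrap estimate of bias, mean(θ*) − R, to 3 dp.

bias = −11.450

mean(θ*) = (92.8 + 92.8 + 50.0 + 78.1 + 80.0 + 81.7 + 92.8 + 59.7 + 92.8 + 92.8) / 10 = 81.3500
bias = 81.3500 − 92.8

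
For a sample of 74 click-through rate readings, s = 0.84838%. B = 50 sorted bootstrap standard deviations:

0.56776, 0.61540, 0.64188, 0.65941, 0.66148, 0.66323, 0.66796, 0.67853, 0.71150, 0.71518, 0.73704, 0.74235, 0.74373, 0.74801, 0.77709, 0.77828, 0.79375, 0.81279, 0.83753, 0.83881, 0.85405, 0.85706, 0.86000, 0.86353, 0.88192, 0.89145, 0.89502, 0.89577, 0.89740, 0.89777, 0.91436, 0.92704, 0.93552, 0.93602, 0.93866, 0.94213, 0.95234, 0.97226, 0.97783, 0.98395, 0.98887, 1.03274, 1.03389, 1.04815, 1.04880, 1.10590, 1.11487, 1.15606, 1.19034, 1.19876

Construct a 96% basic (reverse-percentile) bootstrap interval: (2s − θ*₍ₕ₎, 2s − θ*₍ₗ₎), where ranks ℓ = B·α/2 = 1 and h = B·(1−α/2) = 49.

Percentile endpoints at ranks 1 and 49: θ*₍1₎ = 0.56776, θ*₍49₎ = 1.19034.
Basic interval reflects these around s:
  lower = 2 × 0.84838 − 1.19034 = 0.50642
  upper = 2 × 0.84838 − 0.56776 = 1.12900

(0.50642, 1.12900)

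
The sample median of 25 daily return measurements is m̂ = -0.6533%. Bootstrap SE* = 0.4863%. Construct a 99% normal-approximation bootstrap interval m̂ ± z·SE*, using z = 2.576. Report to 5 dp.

(-1.90601, 0.59941)

Margin = 2.576 × 0.4863 = 1.252709
Interval: -0.6533 ± 1.252709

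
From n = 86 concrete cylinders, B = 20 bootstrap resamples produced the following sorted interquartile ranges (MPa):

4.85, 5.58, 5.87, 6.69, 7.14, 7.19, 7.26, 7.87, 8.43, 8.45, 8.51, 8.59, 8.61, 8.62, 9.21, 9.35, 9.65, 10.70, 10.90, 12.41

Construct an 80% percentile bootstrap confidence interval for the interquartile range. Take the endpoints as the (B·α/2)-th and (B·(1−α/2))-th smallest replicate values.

α = 0.20; lower rank = 20 × 0.100 = 2; upper rank = 20 × 0.900 = 18.
The 2nd smallest replicate is 5.58; the 18th is 10.70.

(5.58, 10.70)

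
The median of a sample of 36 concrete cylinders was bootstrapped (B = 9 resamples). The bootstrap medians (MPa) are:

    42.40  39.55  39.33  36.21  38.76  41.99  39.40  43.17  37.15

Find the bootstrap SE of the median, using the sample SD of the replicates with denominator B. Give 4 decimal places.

SE* = 2.2197

Bootstrap SE is the standard deviation of the 9 replicate medians.
Mean of replicates: (42.40 + 39.55 + 39.33 + 36.21 + 38.76 + 41.99 + 39.40 + 43.17 + 37.15) / 9 = 357.96000 / 9 = 39.77333
Sum of squared deviations: (+2.62667)² + (−0.22333)² + (−0.44333)² + (−3.56333)² + (−1.01333)² + (+2.21667)² + (−0.37333)² + (+3.39667)² + (−2.62333)² = 44.34220
Variance = 44.34220 / 9 = 4.92691
SE* = √4.92691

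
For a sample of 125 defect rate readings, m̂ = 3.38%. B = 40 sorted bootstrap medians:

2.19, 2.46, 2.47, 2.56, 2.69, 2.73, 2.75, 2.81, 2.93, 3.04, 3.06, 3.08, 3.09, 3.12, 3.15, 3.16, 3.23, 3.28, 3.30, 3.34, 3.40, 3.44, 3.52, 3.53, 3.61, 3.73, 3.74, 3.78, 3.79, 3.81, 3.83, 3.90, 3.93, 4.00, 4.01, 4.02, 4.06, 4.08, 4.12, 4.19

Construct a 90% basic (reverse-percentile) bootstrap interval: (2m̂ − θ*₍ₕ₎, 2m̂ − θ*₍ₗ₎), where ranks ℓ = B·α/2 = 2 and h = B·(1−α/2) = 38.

(2.68, 4.30)

Percentile endpoints at ranks 2 and 38: θ*₍2₎ = 2.46, θ*₍38₎ = 4.08.
Basic interval reflects these around m̂:
  lower = 2 × 3.38 − 4.08 = 2.68
  upper = 2 × 3.38 − 2.46 = 4.30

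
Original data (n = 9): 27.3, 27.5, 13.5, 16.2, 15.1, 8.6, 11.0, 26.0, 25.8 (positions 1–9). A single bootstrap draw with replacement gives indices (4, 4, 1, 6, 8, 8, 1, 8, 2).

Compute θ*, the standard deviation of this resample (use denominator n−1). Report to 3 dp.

θ* = 6.894

Resample values: 16.2, 16.2, 27.3, 8.6, 26.0, 26.0, 27.3, 26.0, 27.5.
Mean = 22.3444; sum of squared deviations = 380.2022
s² = 380.2022 / 8 = 47.5253
s = √47.5253 = 6.894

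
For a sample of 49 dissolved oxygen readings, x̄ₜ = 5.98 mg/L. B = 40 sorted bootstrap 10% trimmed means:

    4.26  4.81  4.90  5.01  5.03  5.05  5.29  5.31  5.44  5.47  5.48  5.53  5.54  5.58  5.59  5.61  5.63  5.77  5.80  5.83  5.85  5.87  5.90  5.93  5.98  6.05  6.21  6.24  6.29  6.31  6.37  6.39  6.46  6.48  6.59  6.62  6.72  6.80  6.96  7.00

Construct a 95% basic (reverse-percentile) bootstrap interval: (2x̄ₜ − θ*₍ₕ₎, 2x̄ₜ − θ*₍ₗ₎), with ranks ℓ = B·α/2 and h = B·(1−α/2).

(5.00, 7.70)

Percentile endpoints at ranks 1 and 39: θ*₍1₎ = 4.26, θ*₍39₎ = 6.96.
Basic interval reflects these around x̄ₜ:
  lower = 2 × 5.98 − 6.96 = 5.00
  upper = 2 × 5.98 − 4.26 = 7.70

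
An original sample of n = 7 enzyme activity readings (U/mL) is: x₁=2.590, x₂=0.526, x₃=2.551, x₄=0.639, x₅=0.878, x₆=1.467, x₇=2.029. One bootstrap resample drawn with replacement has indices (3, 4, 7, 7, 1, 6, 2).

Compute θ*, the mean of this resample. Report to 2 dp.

θ* = 1.69

Resample values: 2.551, 0.639, 2.029, 2.029, 2.590, 1.467, 0.526.
Mean = (2.551 + 0.639 + 2.029 + 2.029 + 2.590 + 1.467 + 0.526) / 7 = 11.8310 / 7 = 1.69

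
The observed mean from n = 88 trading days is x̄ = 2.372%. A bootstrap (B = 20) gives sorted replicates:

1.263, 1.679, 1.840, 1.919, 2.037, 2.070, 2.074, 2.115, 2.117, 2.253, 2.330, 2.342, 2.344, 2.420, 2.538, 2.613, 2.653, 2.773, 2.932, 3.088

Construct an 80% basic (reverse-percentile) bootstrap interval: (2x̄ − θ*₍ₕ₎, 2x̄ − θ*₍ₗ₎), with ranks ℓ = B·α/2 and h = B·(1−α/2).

(1.971, 3.065)

Percentile endpoints at ranks 2 and 18: θ*₍2₎ = 1.679, θ*₍18₎ = 2.773.
Basic interval reflects these around x̄:
  lower = 2 × 2.372 − 2.773 = 1.971
  upper = 2 × 2.372 − 1.679 = 3.065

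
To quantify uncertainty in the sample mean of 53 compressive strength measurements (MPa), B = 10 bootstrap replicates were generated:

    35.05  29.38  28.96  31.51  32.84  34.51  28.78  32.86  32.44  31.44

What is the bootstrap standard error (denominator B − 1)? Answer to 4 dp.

Bootstrap SE is the standard deviation of the 10 replicate means.
Mean of replicates: (35.05 + 29.38 + 28.96 + 31.51 + 32.84 + 34.51 + 28.78 + 32.86 + 32.44 + 31.44) / 10 = 317.77000 / 10 = 31.77700
Sum of squared deviations: (+3.27300)² + (−2.39700)² + (−2.81700)² + (−0.26700)² + (+1.06300)² + (+2.73300)² + (−2.99700)² + (+1.08300)² + (+0.66300)² + (−0.33700)² = 43.77221
Variance = 43.77221 / 9 = 4.86358
SE* = √4.86358

SE* = 2.2054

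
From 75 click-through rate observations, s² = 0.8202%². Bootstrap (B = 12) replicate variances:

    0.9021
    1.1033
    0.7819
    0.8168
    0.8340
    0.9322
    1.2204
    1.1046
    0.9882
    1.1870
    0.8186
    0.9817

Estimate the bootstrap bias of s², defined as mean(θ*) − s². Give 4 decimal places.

mean(θ*) = (0.9021 + 1.1033 + 0.7819 + 0.8168 + 0.8340 + 0.9322 + 1.2204 + 1.1046 + 0.9882 + 1.1870 + 0.8186 + 0.9817) / 12 = 0.97257
bias = 0.97257 − 0.8202

bias = +0.1524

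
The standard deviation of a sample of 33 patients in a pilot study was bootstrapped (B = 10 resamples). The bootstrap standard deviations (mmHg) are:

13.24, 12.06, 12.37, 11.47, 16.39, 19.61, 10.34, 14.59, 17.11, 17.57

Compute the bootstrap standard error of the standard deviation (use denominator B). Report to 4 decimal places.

SE* = 2.9067

Bootstrap SE is the standard deviation of the 10 replicate standard deviations.
Mean of replicates: (13.24 + 12.06 + 12.37 + 11.47 + 16.39 + 19.61 + 10.34 + 14.59 + 17.11 + 17.57) / 10 = 144.75000 / 10 = 14.47500
Sum of squared deviations: (−1.23500)² + (−2.41500)² + (−2.10500)² + (−3.00500)² + (+1.91500)² + (+5.13500)² + (−4.13500)² + (+0.11500)² + (+2.63500)² + (+3.09500)² = 84.48765
Variance = 84.48765 / 10 = 8.44876
SE* = √8.44876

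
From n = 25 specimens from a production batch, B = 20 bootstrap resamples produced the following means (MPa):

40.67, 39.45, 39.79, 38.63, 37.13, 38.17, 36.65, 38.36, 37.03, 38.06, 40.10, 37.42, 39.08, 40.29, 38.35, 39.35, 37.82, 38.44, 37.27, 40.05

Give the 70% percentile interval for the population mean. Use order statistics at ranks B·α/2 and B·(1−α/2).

Sorted replicates: 36.65, 37.03, 37.13, 37.27, 37.42, 37.82, 38.06, 38.17, 38.35, 38.36, 38.44, 38.63, 39.08, 39.35, 39.45, 39.79, 40.05, 40.10, 40.29, 40.67
α = 0.30; lower rank = 20 × 0.150 = 3; upper rank = 20 × 0.850 = 17.
The 3rd smallest replicate is 37.13; the 17th is 40.05.

(37.13, 40.05)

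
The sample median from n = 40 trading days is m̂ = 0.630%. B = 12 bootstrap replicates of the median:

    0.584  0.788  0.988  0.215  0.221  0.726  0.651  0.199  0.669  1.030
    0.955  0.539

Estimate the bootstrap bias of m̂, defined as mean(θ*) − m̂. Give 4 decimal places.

bias = +0.0004

mean(θ*) = (0.584 + 0.788 + 0.988 + 0.215 + 0.221 + 0.726 + 0.651 + 0.199 + 0.669 + 1.030 + 0.955 + 0.539) / 12 = 0.63042
bias = 0.63042 − 0.630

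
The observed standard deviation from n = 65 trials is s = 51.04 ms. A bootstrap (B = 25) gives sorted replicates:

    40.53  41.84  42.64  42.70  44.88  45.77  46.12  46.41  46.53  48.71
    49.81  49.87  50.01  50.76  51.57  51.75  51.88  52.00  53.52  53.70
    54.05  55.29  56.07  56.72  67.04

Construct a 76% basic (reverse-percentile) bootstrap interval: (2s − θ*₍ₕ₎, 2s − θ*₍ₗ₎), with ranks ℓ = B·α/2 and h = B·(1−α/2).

Percentile endpoints at ranks 3 and 22: θ*₍3₎ = 42.64, θ*₍22₎ = 55.29.
Basic interval reflects these around s:
  lower = 2 × 51.04 − 55.29 = 46.79
  upper = 2 × 51.04 − 42.64 = 59.44

(46.79, 59.44)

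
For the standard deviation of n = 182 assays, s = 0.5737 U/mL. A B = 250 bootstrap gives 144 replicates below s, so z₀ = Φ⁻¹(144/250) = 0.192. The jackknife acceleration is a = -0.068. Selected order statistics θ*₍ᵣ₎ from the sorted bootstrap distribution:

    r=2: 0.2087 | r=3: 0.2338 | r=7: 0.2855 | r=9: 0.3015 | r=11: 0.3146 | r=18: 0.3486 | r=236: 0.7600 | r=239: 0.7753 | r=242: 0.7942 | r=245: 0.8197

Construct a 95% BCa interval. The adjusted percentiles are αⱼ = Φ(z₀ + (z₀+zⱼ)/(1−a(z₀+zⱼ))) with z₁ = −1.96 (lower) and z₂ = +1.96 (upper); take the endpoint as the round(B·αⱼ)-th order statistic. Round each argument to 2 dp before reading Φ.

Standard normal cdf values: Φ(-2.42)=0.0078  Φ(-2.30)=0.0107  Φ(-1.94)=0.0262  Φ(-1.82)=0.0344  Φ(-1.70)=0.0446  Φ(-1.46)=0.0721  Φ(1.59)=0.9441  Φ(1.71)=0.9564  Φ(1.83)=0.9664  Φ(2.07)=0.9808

(0.3015, 0.8197)

Lower: z₀ + z₁ = 0.192 + (-1.960) = -1.768; 1 − a(z₀+z₁) = 1 − (-0.068)(-1.768) = 0.8798; argument = 0.192 + (-1.768)/0.8798 = -1.8176 → -1.82.
α₁ = Φ(-1.82) = 0.0344; rank = round(250 × 0.0344) = 9; θ*₍9₎ = 0.3015.
Upper: z₀ + z₂ = 2.152; 1 − a(z₀+z₂) = 1.1463; argument = 2.0693 → 2.07; α₂ = 0.9808; rank = 245; θ*₍245₎ = 0.8197.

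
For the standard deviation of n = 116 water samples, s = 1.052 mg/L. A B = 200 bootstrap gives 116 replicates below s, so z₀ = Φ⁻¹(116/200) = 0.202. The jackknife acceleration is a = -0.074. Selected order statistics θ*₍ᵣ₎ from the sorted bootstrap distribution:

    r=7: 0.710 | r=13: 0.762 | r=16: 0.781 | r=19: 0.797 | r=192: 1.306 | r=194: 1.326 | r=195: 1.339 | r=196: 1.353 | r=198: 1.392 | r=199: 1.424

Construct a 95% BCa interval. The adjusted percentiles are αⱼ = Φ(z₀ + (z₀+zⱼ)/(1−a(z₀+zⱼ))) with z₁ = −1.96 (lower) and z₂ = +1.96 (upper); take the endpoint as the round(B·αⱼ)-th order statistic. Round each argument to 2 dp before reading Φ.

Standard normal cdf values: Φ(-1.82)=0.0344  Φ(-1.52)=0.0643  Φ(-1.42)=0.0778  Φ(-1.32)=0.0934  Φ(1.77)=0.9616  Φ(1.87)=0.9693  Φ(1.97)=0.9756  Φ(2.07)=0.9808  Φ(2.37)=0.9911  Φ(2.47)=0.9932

(0.710, 1.353)

Lower: z₀ + z₁ = 0.202 + (-1.960) = -1.758; 1 − a(z₀+z₁) = 1 − (-0.074)(-1.758) = 0.8699; argument = 0.202 + (-1.758)/0.8699 = -1.8189 → -1.82.
α₁ = Φ(-1.82) = 0.0344; rank = round(200 × 0.0344) = 7; θ*₍7₎ = 0.710.
Upper: z₀ + z₂ = 2.162; 1 − a(z₀+z₂) = 1.1600; argument = 2.0658 → 2.07; α₂ = 0.9808; rank = 196; θ*₍196₎ = 1.353.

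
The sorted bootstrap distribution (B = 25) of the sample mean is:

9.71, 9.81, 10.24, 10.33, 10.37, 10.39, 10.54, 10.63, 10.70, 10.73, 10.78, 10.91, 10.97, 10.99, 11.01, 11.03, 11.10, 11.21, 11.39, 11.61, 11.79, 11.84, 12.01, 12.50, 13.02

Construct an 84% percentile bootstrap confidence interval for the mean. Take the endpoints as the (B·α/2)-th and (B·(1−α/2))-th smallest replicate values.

α = 0.16; lower rank = 25 × 0.080 = 2; upper rank = 25 × 0.920 = 23.
The 2nd smallest replicate is 9.81; the 23rd is 12.01.

(9.81, 12.01)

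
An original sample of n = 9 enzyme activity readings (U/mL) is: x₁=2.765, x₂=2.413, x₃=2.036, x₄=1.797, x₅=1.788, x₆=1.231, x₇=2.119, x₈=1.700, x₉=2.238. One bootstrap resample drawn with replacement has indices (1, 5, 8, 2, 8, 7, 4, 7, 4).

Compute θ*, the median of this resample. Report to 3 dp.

Resample values: 2.765, 1.788, 1.700, 2.413, 1.700, 2.119, 1.797, 2.119, 1.797.
Sorted: 1.700, 1.700, 1.788, 1.797, 1.797, 2.119, 2.119, 2.413, 2.765
Median = middle value = 1.797

θ* = 1.797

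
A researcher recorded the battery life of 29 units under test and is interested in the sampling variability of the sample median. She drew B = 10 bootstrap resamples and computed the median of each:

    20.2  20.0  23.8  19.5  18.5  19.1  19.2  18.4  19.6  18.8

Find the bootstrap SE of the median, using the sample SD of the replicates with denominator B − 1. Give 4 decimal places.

SE* = 1.5545

Bootstrap SE is the standard deviation of the 10 replicate medians.
Mean of replicates: (20.2 + 20.0 + 23.8 + 19.5 + 18.5 + 19.1 + 19.2 + 18.4 + 19.6 + 18.8) / 10 = 197.10000 / 10 = 19.71000
Sum of squared deviations: (+0.49000)² + (+0.29000)² + (+4.09000)² + (−0.21000)² + (−1.21000)² + (−0.61000)² + (−0.51000)² + (−1.31000)² + (−0.11000)² + (−0.91000)² = 21.74900
Variance = 21.74900 / 9 = 2.41656
SE* = √2.41656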